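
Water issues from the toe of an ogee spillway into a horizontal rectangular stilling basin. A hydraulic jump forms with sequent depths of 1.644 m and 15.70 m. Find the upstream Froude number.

For a rectangular channel the momentum equation gives q² = ½·g·y₁·y₂·(y₁ + y₂) = ½×9.81×1.644×15.70×17.34 = 2196.
q = √2196 = 46.86 m²/s.
V₁ = q/y₁ = 28.50 m/s; Fr₁ = V₁/√(g·y₁) = 7.098.

Fr₁ = 7.098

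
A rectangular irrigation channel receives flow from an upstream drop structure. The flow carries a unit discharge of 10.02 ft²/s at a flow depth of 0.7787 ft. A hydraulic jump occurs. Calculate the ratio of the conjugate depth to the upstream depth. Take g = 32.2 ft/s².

y₂/y₁ = 3.168

V₁ = q/y₁ = 10.02/0.7787 = 12.87 ft/s. Fr₁ = V₁/√(g·y₁) = 12.87/√(32.2×0.7787) = 2.570.
Sequent-depth ratio: y₂/y₁ = ½[√(1 + 8Fr₁²) − 1] = ½[√53.827 − 1] = 3.168.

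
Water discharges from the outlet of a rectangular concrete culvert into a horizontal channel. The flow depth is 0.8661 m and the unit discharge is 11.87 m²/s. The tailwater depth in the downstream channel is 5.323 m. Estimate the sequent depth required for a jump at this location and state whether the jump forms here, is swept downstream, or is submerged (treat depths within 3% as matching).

V₁ = q/y₁ = 11.87/0.8661 = 13.71 m/s. Fr₁ = V₁/√(g·y₁) = 13.71/√(9.81×0.8661) = 4.702.
By Bélanger, y₂/y₁ = ½[√(1 + 8Fr₁²) − 1] = ½[√177.86 − 1] = 6.168.
y₂ = 6.168 × 0.8661 = 5.342 m.
Tailwater y_tw = 5.323 m: y_tw ≈ y₂, so the jump forms here.

y₂ = 5.342 m; the jump forms here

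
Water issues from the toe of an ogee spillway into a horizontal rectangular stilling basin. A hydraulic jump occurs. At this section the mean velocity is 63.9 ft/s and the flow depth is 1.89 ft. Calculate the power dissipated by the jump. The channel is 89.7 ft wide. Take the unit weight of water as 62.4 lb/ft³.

P = 53845 hp

Fr₁ = V₁/√(g·y₁) = 63.9/√(32.2×1.89) = 8.19.
Sequent-depth ratio: y₂/y₁ = ½[√(1 + 8Fr₁²) − 1] = ½[√537.8 − 1] = 11.1.
y₂ = 11.1 × 1.89 = 21.0 ft.
q = V₁·y₁ = 63.9 × 1.89 = 121 ft²/s. V₂ = q/y₂ = 121/21.0 = 5.76 ft/s. E₁ = y₁ + V₁²/2g = 65.3 ft; E₂ = y₂ + V₂²/2g = 21.5 ft. ΔE = E₁ − E₂ = 43.8 ft.
Q = q·b = 121 × 89.7 = 10833 cfs. P = γ·Q·ΔE/550 = 62.4 × 10833 × 43.8 / 550 = 53845 hp.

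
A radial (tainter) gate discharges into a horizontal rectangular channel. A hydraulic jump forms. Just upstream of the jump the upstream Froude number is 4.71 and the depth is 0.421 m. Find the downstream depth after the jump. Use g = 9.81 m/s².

Fr₁ = 4.71 (given).
Bélanger equation: y₂/y₁ = ½[√(1 + 8Fr₁²) − 1] = ½[√178.5 − 1] = 6.18.
y₂ = 6.18 × 0.421 = 2.60 m.

y₂ = 2.60 m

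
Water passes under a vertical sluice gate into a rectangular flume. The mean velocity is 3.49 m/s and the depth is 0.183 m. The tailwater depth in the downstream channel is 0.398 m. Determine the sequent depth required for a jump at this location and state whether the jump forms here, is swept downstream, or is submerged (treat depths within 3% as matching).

Fr₁ = V₁/√(g·y₁) = 3.49/√(9.81×0.183) = 2.60.
Sequent-depth ratio: y₂/y₁ = ½[√(1 + 8Fr₁²) − 1] = ½[√55.28 − 1] = 3.22.
y₂ = 3.22 × 0.183 = 0.589 m.
Tailwater y_tw = 0.398 m: y_tw < y₂, so the jump is swept downstream.

y₂ = 0.589 m; the jump is swept downstream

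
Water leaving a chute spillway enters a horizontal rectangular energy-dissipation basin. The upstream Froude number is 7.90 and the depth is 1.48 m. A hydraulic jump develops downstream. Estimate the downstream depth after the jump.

Fr₁ = 7.90 (given).
Sequent-depth ratio: y₂/y₁ = ½[√(1 + 8Fr₁²) − 1] = ½[√500.3 − 1] = 10.7.
y₂ = 10.7 × 1.48 = 15.8 m.

y₂ = 15.8 m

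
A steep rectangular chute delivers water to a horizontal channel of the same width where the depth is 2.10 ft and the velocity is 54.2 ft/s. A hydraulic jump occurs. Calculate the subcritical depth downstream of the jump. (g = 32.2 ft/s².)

Fr₁ = V₁/√(g·y₁) = 54.2/√(32.2×2.10) = 6.59.
By Bélanger, y₂/y₁ = ½[√(1 + 8Fr₁²) − 1] = ½[√348.5 − 1] = 8.83.
y₂ = 8.83 × 2.10 = 18.6 ft.

y₂ = 18.6 ft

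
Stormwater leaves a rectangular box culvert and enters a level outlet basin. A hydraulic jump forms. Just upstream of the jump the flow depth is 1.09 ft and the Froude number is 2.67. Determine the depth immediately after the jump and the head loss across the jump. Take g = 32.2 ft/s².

Fr₁ = 2.67 (given).
By Bélanger, y₂/y₁ = ½[√(1 + 8Fr₁²) − 1] = ½[√58.03 − 1] = 3.31.
y₂ = 3.31 × 1.09 = 3.61 ft.
V₁ = Fr₁·√(g·y₁) = 2.67×√(32.2×1.09) = 15.8 ft/s; q = V₁·y₁ = 17.2 ft²/s. V₂ = q/y₂ = 17.2/3.61 = 4.78 ft/s. E₁ = y₁ + V₁²/2g = 4.98 ft; E₂ = y₂ + V₂²/2g = 3.96 ft. ΔE = E₁ − E₂ = 1.01 ft.

y₂ = 3.61 ft; ΔE = 1.01 ft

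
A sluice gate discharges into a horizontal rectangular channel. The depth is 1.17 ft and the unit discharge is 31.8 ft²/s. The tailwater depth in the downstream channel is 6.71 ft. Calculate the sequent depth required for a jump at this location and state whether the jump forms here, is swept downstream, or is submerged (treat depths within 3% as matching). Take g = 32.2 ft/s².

y₂ = 6.77 ft; the jump forms here

V₁ = q/y₁ = 31.8/1.17 = 27.2 ft/s. Fr₁ = V₁/√(g·y₁) = 27.2/√(32.2×1.17) = 4.43.
Sequent-depth ratio: y₂/y₁ = ½[√(1 + 8Fr₁²) − 1] = ½[√157.9 − 1] = 5.78.
y₂ = 5.78 × 1.17 = 6.77 ft.
Tailwater y_tw = 6.71 ft: y_tw ≈ y₂, so the jump forms here.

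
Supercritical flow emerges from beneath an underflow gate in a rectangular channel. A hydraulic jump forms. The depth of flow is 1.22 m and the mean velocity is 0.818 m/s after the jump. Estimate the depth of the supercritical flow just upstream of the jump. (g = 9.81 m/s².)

y₁ = 0.124 m

Fr₂ = V₂/√(g·y₂) = 0.818/√(9.81×1.22) = 0.236.
The Bélanger relation is symmetric: y₁/y₂ = ½[√(1 + 8Fr₂²) − 1] = ½[√1.447 − 1] = 0.102.
y₁ = 0.102 × 1.22 = 0.124 m.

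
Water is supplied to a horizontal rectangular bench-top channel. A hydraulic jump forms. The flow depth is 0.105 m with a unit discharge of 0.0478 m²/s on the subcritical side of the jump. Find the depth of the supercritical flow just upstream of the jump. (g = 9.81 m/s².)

V₂ = q/y₂ = 0.0478/0.105 = 0.455 m/s; Fr₂ = V₂/√(g·y₂) = 0.449.
From the momentum equation (using Fr₂), y₁/y₂ = ½[√(1 + 8Fr₂²) − 1] = ½[√2.610 − 1] = 0.308.
y₁ = 0.308 × 0.105 = 0.0323 m.

y₁ = 0.0323 m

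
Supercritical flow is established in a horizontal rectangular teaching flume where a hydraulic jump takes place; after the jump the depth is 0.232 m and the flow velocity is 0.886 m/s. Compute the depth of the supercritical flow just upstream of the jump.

y₁ = 0.109 m

Fr₂ = V₂/√(g·y₂) = 0.886/√(9.81×0.232) = 0.587.
Since the conjugate-depth ratio holds either way, y₁/y₂ = ½[√(1 + 8Fr₂²) − 1] = ½[√3.759 − 1] = 0.469.
y₁ = 0.469 × 0.232 = 0.109 m.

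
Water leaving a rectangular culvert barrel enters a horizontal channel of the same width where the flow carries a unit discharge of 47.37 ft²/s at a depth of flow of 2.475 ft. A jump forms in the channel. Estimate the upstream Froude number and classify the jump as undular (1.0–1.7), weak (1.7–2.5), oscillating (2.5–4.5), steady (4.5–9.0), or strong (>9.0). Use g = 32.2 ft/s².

Fr₁ = 2.144; weak jump

V₁ = q/y₁ = 47.37/2.475 = 19.14 ft/s. Fr₁ = V₁/√(g·y₁) = 19.14/√(32.2×2.475) = 2.144.
Fr₁ = 2.144 lies in the weak range.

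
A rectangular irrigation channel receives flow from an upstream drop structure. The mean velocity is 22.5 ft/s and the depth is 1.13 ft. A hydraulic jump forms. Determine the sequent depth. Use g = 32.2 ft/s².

y₂ = 5.42 ft

Fr₁ = V₁/√(g·y₁) = 22.5/√(32.2×1.13) = 3.73.
Sequent-depth ratio: y₂/y₁ = ½[√(1 + 8Fr₁²) − 1] = ½[√112.3 − 1] = 4.80.
y₂ = 4.80 × 1.13 = 5.42 ft.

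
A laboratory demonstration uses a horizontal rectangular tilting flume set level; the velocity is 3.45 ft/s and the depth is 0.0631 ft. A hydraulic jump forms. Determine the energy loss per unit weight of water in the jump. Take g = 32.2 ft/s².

Fr₁ = V₁/√(g·y₁) = 3.45/√(32.2×0.0631) = 2.42.
Bélanger equation: y₂/y₁ = ½[√(1 + 8Fr₁²) − 1] = ½[√47.86 − 1] = 2.96.
y₂ = 2.96 × 0.0631 = 0.187 ft.
Head loss: ΔE = (y₂ − y₁)³/(4y₁y₂) = (0.187 − 0.0631)³/(4×0.0631×0.187) = 0.00189/0.0471 = 0.0401 ft.

ΔE = 0.0401 ft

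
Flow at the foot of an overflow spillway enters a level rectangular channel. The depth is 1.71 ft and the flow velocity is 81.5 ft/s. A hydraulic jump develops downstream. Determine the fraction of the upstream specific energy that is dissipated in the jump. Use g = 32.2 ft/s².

ΔE/E₁ = 0.750 (75.0%)

Fr₁ = V₁/√(g·y₁) = 81.5/√(32.2×1.71) = 11.0.
By Bélanger, y₂/y₁ = ½[√(1 + 8Fr₁²) − 1] = ½[√966.1 − 1] = 15.0.
y₂ = 15.0 × 1.71 = 25.7 ft.
E₁ = y₁ + V₁²/2g = 105 ft. ΔE = (y₂ − y₁)³/(4y₁y₂) = 78.7 ft. ΔE/E₁ = 78.7/105 = 0.750.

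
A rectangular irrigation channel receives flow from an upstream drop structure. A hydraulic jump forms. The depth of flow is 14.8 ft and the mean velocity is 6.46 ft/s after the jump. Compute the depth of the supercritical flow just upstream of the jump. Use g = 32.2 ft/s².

Fr₂ = V₂/√(g·y₂) = 6.46/√(32.2×14.8) = 0.296.
Since the conjugate-depth ratio holds either way, y₁/y₂ = ½[√(1 + 8Fr₂²) − 1] = ½[√1.701 − 1] = 0.152.
y₁ = 0.152 × 14.8 = 2.25 ft.

y₁ = 2.25 ft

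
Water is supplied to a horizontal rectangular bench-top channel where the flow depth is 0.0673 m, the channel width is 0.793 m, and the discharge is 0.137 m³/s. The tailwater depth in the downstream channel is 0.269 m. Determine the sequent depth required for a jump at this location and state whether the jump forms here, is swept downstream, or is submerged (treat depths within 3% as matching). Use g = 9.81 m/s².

y₂ = 0.269 m; the jump forms here

q = Q/b = 0.137/0.793 = 0.173 m²/s; V₁ = q/y₁ = 2.57 m/s. Fr₁ = V₁/√(g·y₁) = 3.16.
Sequent-depth ratio: y₂/y₁ = ½[√(1 + 8Fr₁²) − 1] = ½[√80.85 − 1] = 4.00.
y₂ = 4.00 × 0.0673 = 0.269 m.
Tailwater y_tw = 0.269 m: y_tw ≈ y₂, so the jump forms here.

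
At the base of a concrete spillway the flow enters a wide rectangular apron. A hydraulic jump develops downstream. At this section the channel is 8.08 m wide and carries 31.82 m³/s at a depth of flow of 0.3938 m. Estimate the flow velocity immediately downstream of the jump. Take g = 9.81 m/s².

q = Q/b = 31.82/8.08 = 3.938 m²/s; V₁ = q/y₁ = 10.00 m/s. Fr₁ = V₁/√(g·y₁) = 5.088.
By Bélanger, y₂/y₁ = ½[√(1 + 8Fr₁²) − 1] = ½[√208.10 − 1] = 6.713.
y₂ = 6.713 × 0.3938 = 2.643 m.
V₂ = q/y₂ = 3.938/2.643 = 1.490 m/s.

V₂ = 1.490 m/s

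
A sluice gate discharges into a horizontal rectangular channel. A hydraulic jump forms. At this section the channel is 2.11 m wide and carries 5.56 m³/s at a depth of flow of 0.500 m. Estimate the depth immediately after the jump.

q = Q/b = 5.56/2.11 = 2.64 m²/s; V₁ = q/y₁ = 5.27 m/s. Fr₁ = V₁/√(g·y₁) = 2.38.
Bélanger equation: y₂/y₁ = ½[√(1 + 8Fr₁²) − 1] = ½[√46.30 − 1] = 2.90.
y₂ = 2.90 × 0.500 = 1.45 m.

y₂ = 1.45 m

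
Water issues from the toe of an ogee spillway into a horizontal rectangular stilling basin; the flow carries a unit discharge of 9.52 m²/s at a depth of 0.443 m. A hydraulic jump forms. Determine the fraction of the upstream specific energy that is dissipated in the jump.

V₁ = q/y₁ = 9.52/0.443 = 21.5 m/s. Fr₁ = V₁/√(g·y₁) = 21.5/√(9.81×0.443) = 10.3.
From the momentum equation for a rectangular channel, y₂/y₁ = ½[√(1 + 8Fr₁²) − 1] = ½[√851.1 − 1] = 14.1.
y₂ = 14.1 × 0.443 = 6.24 m.
E₁ = y₁ + V₁²/2g = 24.0 m. ΔE = (y₂ − y₁)³/(4y₁y₂) = 17.6 m. ΔE/E₁ = 17.6/24.0 = 0.735.

ΔE/E₁ = 0.735 (73.5%)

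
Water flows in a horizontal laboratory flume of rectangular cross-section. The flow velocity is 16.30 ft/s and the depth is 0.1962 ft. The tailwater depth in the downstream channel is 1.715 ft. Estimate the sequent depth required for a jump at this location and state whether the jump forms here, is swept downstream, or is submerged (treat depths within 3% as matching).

y₂ = 1.704 ft; the jump forms here

Fr₁ = V₁/√(g·y₁) = 16.30/√(32.2×0.1962) = 6.485.
Sequent-depth ratio: y₂/y₁ = ½[√(1 + 8Fr₁²) − 1] = ½[√337.44 − 1] = 8.685.
y₂ = 8.685 × 0.1962 = 1.704 ft.
Tailwater y_tw = 1.715 ft: y_tw ≈ y₂, so the jump forms here.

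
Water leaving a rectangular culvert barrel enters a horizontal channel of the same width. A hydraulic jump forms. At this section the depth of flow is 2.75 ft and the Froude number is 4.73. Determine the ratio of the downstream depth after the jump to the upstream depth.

Fr₁ = 4.73 (given).
Sequent-depth ratio: y₂/y₁ = ½[√(1 + 8Fr₁²) − 1] = ½[√180.0 − 1] = 6.21.

y₂/y₁ = 6.21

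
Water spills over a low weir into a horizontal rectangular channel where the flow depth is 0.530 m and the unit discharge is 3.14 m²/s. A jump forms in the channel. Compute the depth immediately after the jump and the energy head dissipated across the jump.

V₁ = q/y₁ = 3.14/0.530 = 5.92 m/s. Fr₁ = V₁/√(g·y₁) = 5.92/√(9.81×0.530) = 2.60.
Conjugate-depth relation: y₂/y₁ = ½[√(1 + 8Fr₁²) − 1] = ½[√55.01 − 1] = 3.21.
y₂ = 3.21 × 0.530 = 1.70 m.
V₂ = q/y₂ = 3.14/1.70 = 1.85 m/s. E₁ = y₁ + V₁²/2g = 2.32 m; E₂ = y₂ + V₂²/2g = 1.87 m. ΔE = E₁ − E₂ = 0.445 m.

y₂ = 1.70 m; ΔE = 0.445 m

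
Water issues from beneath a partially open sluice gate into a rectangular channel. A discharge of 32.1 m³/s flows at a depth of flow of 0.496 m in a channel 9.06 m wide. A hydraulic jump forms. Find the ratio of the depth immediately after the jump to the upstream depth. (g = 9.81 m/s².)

y₂/y₁ = 4.11

q = Q/b = 32.1/9.06 = 3.54 m²/s; V₁ = q/y₁ = 7.14 m/s. Fr₁ = V₁/√(g·y₁) = 3.24.
Sequent-depth ratio: y₂/y₁ = ½[√(1 + 8Fr₁²) − 1] = ½[√84.89 − 1] = 4.11.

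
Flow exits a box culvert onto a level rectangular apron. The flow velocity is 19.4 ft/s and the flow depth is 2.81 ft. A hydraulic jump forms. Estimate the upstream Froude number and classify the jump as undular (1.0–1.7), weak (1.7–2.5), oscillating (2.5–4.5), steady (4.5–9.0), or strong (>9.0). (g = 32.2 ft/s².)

Fr₁ = V₁/√(g·y₁) = 19.4/√(32.2×2.81) = 2.04.
Fr₁ = 2.04 lies in the weak range.

Fr₁ = 2.04; weak jump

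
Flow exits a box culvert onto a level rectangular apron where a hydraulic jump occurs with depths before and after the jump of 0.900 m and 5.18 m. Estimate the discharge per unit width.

For a rectangular channel the momentum equation gives q² = ½·g·y₁·y₂·(y₁ + y₂) = ½×9.81×0.900×5.18×6.08 = 139.
q = √139 = 11.8 m²/s.

q = 11.8 m²/s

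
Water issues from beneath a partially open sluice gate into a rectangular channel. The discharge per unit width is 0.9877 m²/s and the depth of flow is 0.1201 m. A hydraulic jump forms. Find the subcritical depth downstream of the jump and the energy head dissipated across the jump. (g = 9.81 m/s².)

y₂ = 1.228 m; ΔE = 2.306 m

V₁ = q/y₁ = 0.9877/0.1201 = 8.224 m/s. Fr₁ = V₁/√(g·y₁) = 8.224/√(9.81×0.1201) = 7.577.
Bélanger equation: y₂/y₁ = ½[√(1 + 8Fr₁²) − 1] = ½[√460.24 − 1] = 10.23.
y₂ = 10.23 × 0.1201 = 1.228 m.
V₂ = q/y₂ = 0.9877/1.228 = 0.8042 m/s. E₁ = y₁ + V₁²/2g = 3.567 m; E₂ = y₂ + V₂²/2g = 1.261 m. ΔE = E₁ − E₂ = 2.306 m.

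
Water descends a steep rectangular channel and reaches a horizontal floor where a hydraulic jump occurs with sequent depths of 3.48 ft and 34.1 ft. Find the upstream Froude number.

Fr₁ = 7.27

For a rectangular channel the momentum equation gives q² = ½·g·y₁·y₂·(y₁ + y₂) = ½×32.2×3.48×34.1×37.6 = 71799.
q = √71799 = 268 ft²/s.
V₁ = q/y₁ = 77.0 ft/s; Fr₁ = V₁/√(g·y₁) = 7.27.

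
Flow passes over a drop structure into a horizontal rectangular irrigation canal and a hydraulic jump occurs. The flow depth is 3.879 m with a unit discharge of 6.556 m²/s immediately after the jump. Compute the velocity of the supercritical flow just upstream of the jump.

V₁ = 12.75 m/s

V₂ = q/y₂ = 6.556/3.879 = 1.690 m/s; Fr₂ = V₂/√(g·y₂) = 0.2740.
Since the conjugate-depth ratio holds either way, y₁/y₂ = ½[√(1 + 8Fr₂²) − 1] = ½[√1.6005 − 1] = 0.1326.
y₁ = 0.1326 × 3.879 = 0.5142 m.
V₁ = q/y₁ = 6.556/0.5142 = 12.75 m/s.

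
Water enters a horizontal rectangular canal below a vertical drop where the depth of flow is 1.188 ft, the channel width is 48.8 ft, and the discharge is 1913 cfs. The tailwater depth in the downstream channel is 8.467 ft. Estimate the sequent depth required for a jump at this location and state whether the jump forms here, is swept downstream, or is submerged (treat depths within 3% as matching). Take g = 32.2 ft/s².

y₂ = 8.389 ft; the jump forms here

q = Q/b = 1913/48.8 = 39.20 ft²/s; V₁ = q/y₁ = 33.00 ft/s. Fr₁ = V₁/√(g·y₁) = 5.335.
Conjugate-depth relation: y₂/y₁ = ½[√(1 + 8Fr₁²) − 1] = ½[√228.71 − 1] = 7.062.
y₂ = 7.062 × 1.188 = 8.389 ft.
Tailwater y_tw = 8.467 ft: y_tw ≈ y₂, so the jump forms here.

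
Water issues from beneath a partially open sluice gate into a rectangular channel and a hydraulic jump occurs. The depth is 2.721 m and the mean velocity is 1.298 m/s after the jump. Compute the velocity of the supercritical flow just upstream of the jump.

V₁ = 11.45 m/s

Fr₂ = V₂/√(g·y₂) = 1.298/√(9.81×2.721) = 0.2512.
From the momentum equation (using Fr₂), y₁/y₂ = ½[√(1 + 8Fr₂²) − 1] = ½[√1.5049 − 1] = 0.1134.
y₁ = 0.1134 × 2.721 = 0.3085 m.
V₁ = q/y₁ = 3.532/0.3085 = 11.45 m/s.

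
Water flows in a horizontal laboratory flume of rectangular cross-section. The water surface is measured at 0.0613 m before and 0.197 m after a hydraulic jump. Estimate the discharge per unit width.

q = 0.124 m²/s

For a rectangular channel the momentum equation gives q² = ½·g·y₁·y₂·(y₁ + y₂) = ½×9.81×0.0613×0.197×0.258 = 0.0153.
q = √0.0153 = 0.124 m²/s.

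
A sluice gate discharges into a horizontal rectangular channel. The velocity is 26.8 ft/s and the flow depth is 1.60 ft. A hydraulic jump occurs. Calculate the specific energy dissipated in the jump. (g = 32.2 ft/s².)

ΔE = 4.58 ft

Fr₁ = V₁/√(g·y₁) = 26.8/√(32.2×1.60) = 3.73.
Conjugate-depth relation: y₂/y₁ = ½[√(1 + 8Fr₁²) − 1] = ½[√112.5 − 1] = 4.80.
y₂ = 4.80 × 1.60 = 7.69 ft.
Head loss: ΔE = (y₂ − y₁)³/(4y₁y₂) = (7.69 − 1.60)³/(4×1.60×7.69) = 225/49.2 = 4.58 ft.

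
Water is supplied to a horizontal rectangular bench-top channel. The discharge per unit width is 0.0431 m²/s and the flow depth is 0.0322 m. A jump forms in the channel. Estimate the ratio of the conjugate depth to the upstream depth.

y₂/y₁ = 2.90

V₁ = q/y₁ = 0.0431/0.0322 = 1.34 m/s. Fr₁ = V₁/√(g·y₁) = 1.34/√(9.81×0.0322) = 2.38.
Conjugate-depth relation: y₂/y₁ = ½[√(1 + 8Fr₁²) − 1] = ½[√46.37 − 1] = 2.90.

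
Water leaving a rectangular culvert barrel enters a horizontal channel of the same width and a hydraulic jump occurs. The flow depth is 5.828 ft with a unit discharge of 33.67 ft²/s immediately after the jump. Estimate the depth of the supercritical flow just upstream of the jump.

V₂ = q/y₂ = 33.67/5.828 = 5.777 ft/s; Fr₂ = V₂/√(g·y₂) = 0.4217.
Since the conjugate-depth ratio holds either way, y₁/y₂ = ½[√(1 + 8Fr₂²) − 1] = ½[√2.4229 − 1] = 0.2783.
y₁ = 0.2783 × 5.828 = 1.622 ft.

y₁ = 1.622 ft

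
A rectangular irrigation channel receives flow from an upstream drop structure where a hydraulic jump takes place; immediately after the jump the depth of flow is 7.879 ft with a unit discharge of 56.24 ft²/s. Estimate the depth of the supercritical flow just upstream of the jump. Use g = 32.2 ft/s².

V₂ = q/y₂ = 56.24/7.879 = 7.138 ft/s; Fr₂ = V₂/√(g·y₂) = 0.4481.
From the momentum equation (using Fr₂), y₁/y₂ = ½[√(1 + 8Fr₂²) − 1] = ½[√2.6066 − 1] = 0.3073.
y₁ = 0.3073 × 7.879 = 2.421 ft.

y₁ = 2.421 ft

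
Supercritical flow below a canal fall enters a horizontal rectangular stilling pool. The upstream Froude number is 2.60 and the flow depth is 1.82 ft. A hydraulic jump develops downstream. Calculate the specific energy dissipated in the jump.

ΔE = 1.53 ft

Fr₁ = 2.60 (given).
Bélanger equation: y₂/y₁ = ½[√(1 + 8Fr₁²) − 1] = ½[√55.08 − 1] = 3.21.
y₂ = 3.21 × 1.82 = 5.84 ft.
V₁ = Fr₁·√(g·y₁) = 2.60×√(32.2×1.82) = 19.9 ft/s; q = V₁·y₁ = 36.2 ft²/s. V₂ = q/y₂ = 36.2/5.84 = 6.20 ft/s. E₁ = y₁ + V₁²/2g = 7.97 ft; E₂ = y₂ + V₂²/2g = 6.44 ft. ΔE = E₁ − E₂ = 1.53 ft.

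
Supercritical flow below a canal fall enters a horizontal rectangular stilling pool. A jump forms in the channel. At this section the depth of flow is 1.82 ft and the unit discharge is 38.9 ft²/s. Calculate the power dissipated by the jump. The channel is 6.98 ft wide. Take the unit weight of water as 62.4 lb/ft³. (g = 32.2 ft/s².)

V₁ = q/y₁ = 38.9/1.82 = 21.4 ft/s. Fr₁ = V₁/√(g·y₁) = 21.4/√(32.2×1.82) = 2.79.
Bélanger equation: y₂/y₁ = ½[√(1 + 8Fr₁²) − 1] = ½[√63.36 − 1] = 3.48.
y₂ = 3.48 × 1.82 = 6.33 ft.
V₂ = q/y₂ = 38.9/6.33 = 6.14 ft/s. E₁ = y₁ + V₁²/2g = 8.91 ft; E₂ = y₂ + V₂²/2g = 6.92 ft. ΔE = E₁ − E₂ = 1.99 ft.
Q = q·b = 38.9 × 6.98 = 272 cfs. P = γ·Q·ΔE/550 = 62.4 × 272 × 1.99 / 550 = 61.4 hp.

P = 61.4 hp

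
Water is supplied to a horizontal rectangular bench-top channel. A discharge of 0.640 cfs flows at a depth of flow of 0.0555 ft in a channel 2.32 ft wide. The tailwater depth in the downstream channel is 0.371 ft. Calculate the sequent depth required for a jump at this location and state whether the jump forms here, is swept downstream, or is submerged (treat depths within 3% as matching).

y₂ = 0.265 ft; the jump is submerged

q = Q/b = 0.640/2.32 = 0.276 ft²/s; V₁ = q/y₁ = 4.97 ft/s. Fr₁ = V₁/√(g·y₁) = 3.72.
By Bélanger, y₂/y₁ = ½[√(1 + 8Fr₁²) − 1] = ½[√111.6 − 1] = 4.78.
y₂ = 4.78 × 0.0555 = 0.265 ft.
Tailwater y_tw = 0.371 ft: y_tw > y₂, so the jump is submerged.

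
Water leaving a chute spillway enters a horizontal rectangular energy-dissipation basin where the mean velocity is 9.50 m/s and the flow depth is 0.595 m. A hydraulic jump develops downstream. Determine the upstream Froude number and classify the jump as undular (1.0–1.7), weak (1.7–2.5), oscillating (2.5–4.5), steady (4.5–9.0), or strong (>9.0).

Fr₁ = V₁/√(g·y₁) = 9.50/√(9.81×0.595) = 3.93.
Fr₁ = 3.93 lies in the oscillating range.

Fr₁ = 3.93; oscillating jump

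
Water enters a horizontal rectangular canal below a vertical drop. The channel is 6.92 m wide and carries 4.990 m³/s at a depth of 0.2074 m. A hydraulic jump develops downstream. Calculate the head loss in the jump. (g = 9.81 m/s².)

ΔE = 0.1356 m

q = Q/b = 4.990/6.92 = 0.7211 m²/s; V₁ = q/y₁ = 3.477 m/s. Fr₁ = V₁/√(g·y₁) = 2.438.
Sequent-depth ratio: y₂/y₁ = ½[√(1 + 8Fr₁²) − 1] = ½[√48.532 − 1] = 2.983.
y₂ = 2.983 × 0.2074 = 0.6187 m.
Head loss: ΔE = (y₂ − y₁)³/(4y₁y₂) = (0.6187 − 0.2074)³/(4×0.2074×0.6187) = 0.06959/0.5133 = 0.1356 m.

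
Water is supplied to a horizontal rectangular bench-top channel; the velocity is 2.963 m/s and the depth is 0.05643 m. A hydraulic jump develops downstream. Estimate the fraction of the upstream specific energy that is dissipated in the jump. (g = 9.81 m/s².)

Fr₁ = V₁/√(g·y₁) = 2.963/√(9.81×0.05643) = 3.982.
Bélanger equation: y₂/y₁ = ½[√(1 + 8Fr₁²) − 1] = ½[√127.87 − 1] = 5.154.
y₂ = 5.154 × 0.05643 = 0.2908 m.
E₁ = y₁ + V₁²/2g = 0.5039 m. ΔE = (y₂ − y₁)³/(4y₁y₂) = 0.1962 m. ΔE/E₁ = 0.1962/0.5039 = 0.389.

ΔE/E₁ = 0.389 (38.9%)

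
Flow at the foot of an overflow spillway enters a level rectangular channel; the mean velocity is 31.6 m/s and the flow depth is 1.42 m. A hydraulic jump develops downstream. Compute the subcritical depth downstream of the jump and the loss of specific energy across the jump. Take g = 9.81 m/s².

Fr₁ = V₁/√(g·y₁) = 31.6/√(9.81×1.42) = 8.47.
Conjugate-depth relation: y₂/y₁ = ½[√(1 + 8Fr₁²) − 1] = ½[√574.5 − 1] = 11.5.
y₂ = 11.5 × 1.42 = 16.3 m.
q = V₁·y₁ = 31.6 × 1.42 = 44.9 m²/s. V₂ = q/y₂ = 44.9/16.3 = 2.75 m/s. E₁ = y₁ + V₁²/2g = 52.3 m; E₂ = y₂ + V₂²/2g = 16.7 m. ΔE = E₁ − E₂ = 35.6 m.

y₂ = 16.3 m; ΔE = 35.6 m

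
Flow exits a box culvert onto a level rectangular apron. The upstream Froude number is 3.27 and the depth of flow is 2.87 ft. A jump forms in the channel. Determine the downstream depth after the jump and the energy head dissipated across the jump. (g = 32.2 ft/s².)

y₂ = 11.9 ft; ΔE = 5.41 ft

Fr₁ = 3.27 (given).
Sequent-depth ratio: y₂/y₁ = ½[√(1 + 8Fr₁²) − 1] = ½[√86.54 − 1] = 4.15.
y₂ = 4.15 × 2.87 = 11.9 ft.
Head loss: ΔE = (y₂ − y₁)³/(4y₁y₂) = (11.9 − 2.87)³/(4×2.87×11.9) = 740/137 = 5.41 ft.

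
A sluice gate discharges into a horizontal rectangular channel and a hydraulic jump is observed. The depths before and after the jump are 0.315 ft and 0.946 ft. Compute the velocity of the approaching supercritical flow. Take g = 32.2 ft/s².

For a rectangular channel the momentum equation gives q² = ½·g·y₁·y₂·(y₁ + y₂) = ½×32.2×0.315×0.946×1.26 = 6.05.
q = √6.05 = 2.46 ft²/s.
V₁ = q/y₁ = 2.46/0.315 = 7.81 ft/s.

V₁ = 7.81 ft/s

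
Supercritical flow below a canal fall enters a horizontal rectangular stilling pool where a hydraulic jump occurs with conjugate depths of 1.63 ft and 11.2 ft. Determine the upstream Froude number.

For a rectangular channel the momentum equation gives q² = ½·g·y₁·y₂·(y₁ + y₂) = ½×32.2×1.63×11.2×12.8 = 3771.
q = √3771 = 61.4 ft²/s.
V₁ = q/y₁ = 37.7 ft/s; Fr₁ = V₁/√(g·y₁) = 5.20.

Fr₁ = 5.20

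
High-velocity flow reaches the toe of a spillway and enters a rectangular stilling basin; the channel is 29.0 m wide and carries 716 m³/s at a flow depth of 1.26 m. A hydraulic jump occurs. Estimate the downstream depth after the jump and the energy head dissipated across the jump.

y₂ = 9.32 m; ΔE = 11.2 m

q = Q/b = 716/29.0 = 24.7 m²/s; V₁ = q/y₁ = 19.6 m/s. Fr₁ = V₁/√(g·y₁) = 5.57.
Bélanger equation: y₂/y₁ = ½[√(1 + 8Fr₁²) − 1] = ½[√249.5 − 1] = 7.40.
y₂ = 7.40 × 1.26 = 9.32 m.
V₂ = q/y₂ = 24.7/9.32 = 2.65 m/s. E₁ = y₁ + V₁²/2g = 20.8 m; E₂ = y₂ + V₂²/2g = 9.68 m. ΔE = E₁ − E₂ = 11.2 m.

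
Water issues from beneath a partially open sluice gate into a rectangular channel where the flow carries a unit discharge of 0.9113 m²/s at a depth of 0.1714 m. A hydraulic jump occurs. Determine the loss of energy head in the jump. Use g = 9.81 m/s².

V₁ = q/y₁ = 0.9113/0.1714 = 5.317 m/s. Fr₁ = V₁/√(g·y₁) = 5.317/√(9.81×0.1714) = 4.100.
By Bélanger, y₂/y₁ = ½[√(1 + 8Fr₁²) − 1] = ½[√135.50 − 1] = 5.320.
y₂ = 5.320 × 0.1714 = 0.9119 m.
V₂ = q/y₂ = 0.9113/0.9119 = 0.9994 m/s. E₁ = y₁ + V₁²/2g = 1.612 m; E₂ = y₂ + V₂²/2g = 0.9628 m. ΔE = E₁ − E₂ = 0.6494 m.

ΔE = 0.6494 m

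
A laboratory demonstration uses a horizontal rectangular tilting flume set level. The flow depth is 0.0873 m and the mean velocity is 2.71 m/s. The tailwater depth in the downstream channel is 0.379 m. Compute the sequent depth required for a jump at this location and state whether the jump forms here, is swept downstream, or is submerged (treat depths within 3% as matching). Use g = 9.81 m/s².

Fr₁ = V₁/√(g·y₁) = 2.71/√(9.81×0.0873) = 2.93.
Sequent-depth ratio: y₂/y₁ = ½[√(1 + 8Fr₁²) − 1] = ½[√69.60 − 1] = 3.67.
y₂ = 3.67 × 0.0873 = 0.321 m.
Tailwater y_tw = 0.379 m: y_tw > y₂, so the jump is submerged.

y₂ = 0.321 m; the jump is submerged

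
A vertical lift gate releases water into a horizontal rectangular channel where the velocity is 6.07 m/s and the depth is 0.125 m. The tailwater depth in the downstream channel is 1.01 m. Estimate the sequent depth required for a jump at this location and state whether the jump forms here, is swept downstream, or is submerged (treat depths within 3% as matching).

Fr₁ = V₁/√(g·y₁) = 6.07/√(9.81×0.125) = 5.48.
From the momentum equation for a rectangular channel, y₂/y₁ = ½[√(1 + 8Fr₁²) − 1] = ½[√241.4 − 1] = 7.27.
y₂ = 7.27 × 0.125 = 0.909 m.
Tailwater y_tw = 1.01 m: y_tw > y₂, so the jump is submerged.

y₂ = 0.909 m; the jump is submerged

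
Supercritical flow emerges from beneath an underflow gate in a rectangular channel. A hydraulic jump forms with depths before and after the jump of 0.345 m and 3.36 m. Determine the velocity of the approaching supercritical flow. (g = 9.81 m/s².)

For a rectangular channel the momentum equation gives q² = ½·g·y₁·y₂·(y₁ + y₂) = ½×9.81×0.345×3.36×3.71 = 21.1.
q = √21.1 = 4.59 m²/s.
V₁ = q/y₁ = 4.59/0.345 = 13.3 m/s.

V₁ = 13.3 m/s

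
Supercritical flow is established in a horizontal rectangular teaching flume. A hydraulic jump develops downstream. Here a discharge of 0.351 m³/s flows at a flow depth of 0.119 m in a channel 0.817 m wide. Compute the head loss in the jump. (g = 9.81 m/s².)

q = Q/b = 0.351/0.817 = 0.430 m²/s; V₁ = q/y₁ = 3.61 m/s. Fr₁ = V₁/√(g·y₁) = 3.34.
Conjugate-depth relation: y₂/y₁ = ½[√(1 + 8Fr₁²) − 1] = ½[√90.32 − 1] = 4.25.
y₂ = 4.25 × 0.119 = 0.506 m.
V₂ = q/y₂ = 0.430/0.506 = 0.849 m/s. E₁ = y₁ + V₁²/2g = 0.783 m; E₂ = y₂ + V₂²/2g = 0.543 m. ΔE = E₁ − E₂ = 0.241 m.

ΔE = 0.241 m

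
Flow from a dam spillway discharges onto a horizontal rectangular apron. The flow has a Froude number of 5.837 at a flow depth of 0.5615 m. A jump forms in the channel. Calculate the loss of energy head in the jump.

ΔE = 5.606 m

Fr₁ = 5.837 (given).
From the momentum equation for a rectangular channel, y₂/y₁ = ½[√(1 + 8Fr₁²) − 1] = ½[√273.56 − 1] = 7.770.
y₂ = 7.770 × 0.5615 = 4.363 m.
V₁ = Fr₁·√(g·y₁) = 5.837×√(9.81×0.5615) = 13.70 m/s; q = V₁·y₁ = 7.692 m²/s. V₂ = q/y₂ = 7.692/4.363 = 1.763 m/s. E₁ = y₁ + V₁²/2g = 10.13 m; E₂ = y₂ + V₂²/2g = 4.521 m. ΔE = E₁ − E₂ = 5.606 m.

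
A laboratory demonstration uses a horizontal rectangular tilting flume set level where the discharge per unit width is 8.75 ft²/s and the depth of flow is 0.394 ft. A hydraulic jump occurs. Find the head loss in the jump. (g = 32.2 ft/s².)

ΔE = 4.66 ft

V₁ = q/y₁ = 8.75/0.394 = 22.2 ft/s. Fr₁ = V₁/√(g·y₁) = 22.2/√(32.2×0.394) = 6.23.
Sequent-depth ratio: y₂/y₁ = ½[√(1 + 8Fr₁²) − 1] = ½[√312.0 − 1] = 8.33.
y₂ = 8.33 × 0.394 = 3.28 ft.
V₂ = q/y₂ = 8.75/3.28 = 2.67 ft/s. E₁ = y₁ + V₁²/2g = 8.05 ft; E₂ = y₂ + V₂²/2g = 3.39 ft. ΔE = E₁ − E₂ = 4.66 ft.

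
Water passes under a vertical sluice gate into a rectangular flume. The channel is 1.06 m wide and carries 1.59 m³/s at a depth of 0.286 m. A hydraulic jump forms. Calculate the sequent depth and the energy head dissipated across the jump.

q = Q/b = 1.59/1.06 = 1.50 m²/s; V₁ = q/y₁ = 5.24 m/s. Fr₁ = V₁/√(g·y₁) = 3.13.
By Bélanger, y₂/y₁ = ½[√(1 + 8Fr₁²) − 1] = ½[√79.43 − 1] = 3.96.
y₂ = 3.96 × 0.286 = 1.13 m.
Head loss: ΔE = (y₂ − y₁)³/(4y₁y₂) = (1.13 − 0.286)³/(4×0.286×1.13) = 0.604/1.29 = 0.467 m.

y₂ = 1.13 m; ΔE = 0.467 m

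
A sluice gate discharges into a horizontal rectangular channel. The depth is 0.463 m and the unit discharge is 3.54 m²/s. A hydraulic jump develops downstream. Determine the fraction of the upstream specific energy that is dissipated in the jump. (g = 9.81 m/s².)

ΔE/E₁ = 0.341 (34.1%)

V₁ = q/y₁ = 3.54/0.463 = 7.65 m/s. Fr₁ = V₁/√(g·y₁) = 7.65/√(9.81×0.463) = 3.59.
Sequent-depth ratio: y₂/y₁ = ½[√(1 + 8Fr₁²) − 1] = ½[√104.0 − 1] = 4.60.
y₂ = 4.60 × 0.463 = 2.13 m.
E₁ = y₁ + V₁²/2g = 3.44 m. ΔE = (y₂ − y₁)³/(4y₁y₂) = 1.17 m. ΔE/E₁ = 1.17/3.44 = 0.341.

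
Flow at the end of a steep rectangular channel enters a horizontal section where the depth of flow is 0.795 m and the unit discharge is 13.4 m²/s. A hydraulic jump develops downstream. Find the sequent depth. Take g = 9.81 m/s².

y₂ = 6.40 m

V₁ = q/y₁ = 13.4/0.795 = 16.9 m/s. Fr₁ = V₁/√(g·y₁) = 16.9/√(9.81×0.795) = 6.04.
Sequent-depth ratio: y₂/y₁ = ½[√(1 + 8Fr₁²) − 1] = ½[√292.4 − 1] = 8.05.
y₂ = 8.05 × 0.795 = 6.40 m.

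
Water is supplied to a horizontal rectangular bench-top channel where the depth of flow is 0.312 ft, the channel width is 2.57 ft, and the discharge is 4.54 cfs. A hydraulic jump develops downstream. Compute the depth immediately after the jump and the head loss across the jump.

q = Q/b = 4.54/2.57 = 1.77 ft²/s; V₁ = q/y₁ = 5.66 ft/s. Fr₁ = V₁/√(g·y₁) = 1.79.
By Bélanger, y₂/y₁ = ½[√(1 + 8Fr₁²) − 1] = ½[√26.53 − 1] = 2.08.
y₂ = 2.08 × 0.312 = 0.647 ft.
V₂ = q/y₂ = 1.77/0.647 = 2.73 ft/s. E₁ = y₁ + V₁²/2g = 0.810 ft; E₂ = y₂ + V₂²/2g = 0.763 ft. ΔE = E₁ − E₂ = 0.0467 ft.

y₂ = 0.647 ft; ΔE = 0.0467 ft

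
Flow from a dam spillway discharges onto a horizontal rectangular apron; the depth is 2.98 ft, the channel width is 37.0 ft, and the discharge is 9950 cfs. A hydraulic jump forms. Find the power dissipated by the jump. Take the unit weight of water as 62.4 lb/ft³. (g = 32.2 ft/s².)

P = 103026 hp

q = Q/b = 9950/37.0 = 269 ft²/s; V₁ = q/y₁ = 90.2 ft/s. Fr₁ = V₁/√(g·y₁) = 9.21.
By Bélanger, y₂/y₁ = ½[√(1 + 8Fr₁²) − 1] = ½[√679.9 − 1] = 12.5.
y₂ = 12.5 × 2.98 = 37.4 ft.
V₂ = q/y₂ = 269/37.4 = 7.20 ft/s. E₁ = y₁ + V₁²/2g = 129 ft; E₂ = y₂ + V₂²/2g = 38.2 ft. ΔE = E₁ − E₂ = 91.3 ft.
P = γ·Q·ΔE/550 = 62.4 × 9950 × 91.3 / 550 = 103026 hp.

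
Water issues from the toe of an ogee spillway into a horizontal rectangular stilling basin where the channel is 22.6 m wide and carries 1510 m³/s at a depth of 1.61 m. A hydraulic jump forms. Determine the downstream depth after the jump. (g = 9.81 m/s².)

q = Q/b = 1510/22.6 = 66.8 m²/s; V₁ = q/y₁ = 41.5 m/s. Fr₁ = V₁/√(g·y₁) = 10.4.
By Bélanger, y₂/y₁ = ½[√(1 + 8Fr₁²) − 1] = ½[√873.3 − 1] = 14.3.
y₂ = 14.3 × 1.61 = 23.0 m.

y₂ = 23.0 m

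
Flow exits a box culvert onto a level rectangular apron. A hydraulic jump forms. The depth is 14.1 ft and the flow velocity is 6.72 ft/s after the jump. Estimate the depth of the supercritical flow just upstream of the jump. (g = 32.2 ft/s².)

y₁ = 2.40 ft

Fr₂ = V₂/√(g·y₂) = 6.72/√(32.2×14.1) = 0.315.
Applying the sequent-depth relation in reverse, y₁/y₂ = ½[√(1 + 8Fr₂²) − 1] = ½[√1.796 − 1] = 0.170.
y₁ = 0.170 × 14.1 = 2.40 ft.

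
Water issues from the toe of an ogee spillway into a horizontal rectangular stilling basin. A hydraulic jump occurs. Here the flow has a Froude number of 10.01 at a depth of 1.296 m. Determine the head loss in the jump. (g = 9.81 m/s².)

ΔE = 48.17 m

Fr₁ = 10.01 (given).
Conjugate-depth relation: y₂/y₁ = ½[√(1 + 8Fr₁²) − 1] = ½[√802.60 − 1] = 13.67.
y₂ = 13.67 × 1.296 = 17.71 m.
V₁ = Fr₁·√(g·y₁) = 10.01×√(9.81×1.296) = 35.69 m/s; q = V₁·y₁ = 46.26 m²/s. V₂ = q/y₂ = 46.26/17.71 = 2.612 m/s. E₁ = y₁ + V₁²/2g = 66.23 m; E₂ = y₂ + V₂²/2g = 18.06 m. ΔE = E₁ − E₂ = 48.17 m.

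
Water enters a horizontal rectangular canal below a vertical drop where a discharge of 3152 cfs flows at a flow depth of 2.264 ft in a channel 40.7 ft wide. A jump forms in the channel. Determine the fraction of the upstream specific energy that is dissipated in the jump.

ΔE/E₁ = 0.392 (39.2%)

q = Q/b = 3152/40.7 = 77.44 ft²/s; V₁ = q/y₁ = 34.21 ft/s. Fr₁ = V₁/√(g·y₁) = 4.006.
Sequent-depth ratio: y₂/y₁ = ½[√(1 + 8Fr₁²) − 1] = ½[√129.41 − 1] = 5.188.
y₂ = 5.188 × 2.264 = 11.75 ft.
E₁ = y₁ + V₁²/2g = 20.43 ft. ΔE = (y₂ − y₁)³/(4y₁y₂) = 8.013 ft. ΔE/E₁ = 8.013/20.43 = 0.392.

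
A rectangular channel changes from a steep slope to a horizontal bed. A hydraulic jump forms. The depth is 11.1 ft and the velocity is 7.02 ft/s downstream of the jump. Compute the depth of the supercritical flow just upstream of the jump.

Fr₂ = V₂/√(g·y₂) = 7.02/√(32.2×11.1) = 0.371.
The Bélanger relation is symmetric: y₁/y₂ = ½[√(1 + 8Fr₂²) − 1] = ½[√2.103 − 1] = 0.225.
y₁ = 0.225 × 11.1 = 2.50 ft.

y₁ = 2.50 ft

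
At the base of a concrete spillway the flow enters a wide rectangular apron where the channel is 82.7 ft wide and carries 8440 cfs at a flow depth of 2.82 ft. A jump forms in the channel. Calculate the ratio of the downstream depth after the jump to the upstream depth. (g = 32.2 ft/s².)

y₂/y₁ = 4.89

q = Q/b = 8440/82.7 = 102 ft²/s; V₁ = q/y₁ = 36.2 ft/s. Fr₁ = V₁/√(g·y₁) = 3.80.
Bélanger equation: y₂/y₁ = ½[√(1 + 8Fr₁²) − 1] = ½[√116.4 − 1] = 4.89.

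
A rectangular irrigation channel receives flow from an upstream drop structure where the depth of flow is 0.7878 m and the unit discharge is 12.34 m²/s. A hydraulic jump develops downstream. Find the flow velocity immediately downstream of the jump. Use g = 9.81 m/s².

V₁ = q/y₁ = 12.34/0.7878 = 15.66 m/s. Fr₁ = V₁/√(g·y₁) = 15.66/√(9.81×0.7878) = 5.635.
Sequent-depth ratio: y₂/y₁ = ½[√(1 + 8Fr₁²) − 1] = ½[√254.98 − 1] = 7.484.
y₂ = 7.484 × 0.7878 = 5.896 m.
V₂ = q/y₂ = 12.34/5.896 = 2.093 m/s.

V₂ = 2.093 m/s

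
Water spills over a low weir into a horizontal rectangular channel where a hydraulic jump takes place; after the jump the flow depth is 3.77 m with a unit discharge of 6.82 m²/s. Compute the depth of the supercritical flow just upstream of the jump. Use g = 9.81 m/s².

y₁ = 0.578 m

V₂ = q/y₂ = 6.82/3.77 = 1.81 m/s; Fr₂ = V₂/√(g·y₂) = 0.297.
Applying the sequent-depth relation in reverse, y₁/y₂ = ½[√(1 + 8Fr₂²) − 1] = ½[√1.708 − 1] = 0.153.
y₁ = 0.153 × 3.77 = 0.578 m.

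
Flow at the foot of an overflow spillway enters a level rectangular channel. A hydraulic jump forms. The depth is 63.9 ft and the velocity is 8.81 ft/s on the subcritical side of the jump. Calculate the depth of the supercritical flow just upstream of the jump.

Fr₂ = V₂/√(g·y₂) = 8.81/√(32.2×63.9) = 0.194.
Since the conjugate-depth ratio holds either way, y₁/y₂ = ½[√(1 + 8Fr₂²) − 1] = ½[√1.302 − 1] = 0.0705.
y₁ = 0.0705 × 63.9 = 4.50 ft.

y₁ = 4.50 ft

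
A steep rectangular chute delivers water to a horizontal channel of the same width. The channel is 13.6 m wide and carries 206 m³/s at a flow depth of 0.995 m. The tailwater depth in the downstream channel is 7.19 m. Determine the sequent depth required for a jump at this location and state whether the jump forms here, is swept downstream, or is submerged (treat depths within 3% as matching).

y₂ = 6.38 m; the jump is submerged

q = Q/b = 206/13.6 = 15.1 m²/s; V₁ = q/y₁ = 15.2 m/s. Fr₁ = V₁/√(g·y₁) = 4.87.
Bélanger equation: y₂/y₁ = ½[√(1 + 8Fr₁²) − 1] = ½[√190.9 − 1] = 6.41.
y₂ = 6.41 × 0.995 = 6.38 m.
Tailwater y_tw = 7.19 m: y_tw > y₂, so the jump is submerged.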